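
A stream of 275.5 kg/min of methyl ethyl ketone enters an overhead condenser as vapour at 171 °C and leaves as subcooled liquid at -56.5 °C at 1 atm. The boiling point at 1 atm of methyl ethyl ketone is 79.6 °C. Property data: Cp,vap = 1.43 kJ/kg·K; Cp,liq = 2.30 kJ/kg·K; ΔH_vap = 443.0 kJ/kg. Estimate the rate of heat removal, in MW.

Q_c = 4.07 MW

vapour 171→79.6 °C: -130.7 kJ/kg
condensation at 79.6 °C: -443 kJ/kg
liquid 79.6→-56.5 °C: -313.03 kJ/kg
Δh = -130.7 + -443 + -313.03 = -886.73 kJ/kg
Q = ṁ·Δh = 275.5 kg/min × -886.73 kJ/kg = -244290 kJ/min
|Q| = 4071.6 kW = 4.0716 MW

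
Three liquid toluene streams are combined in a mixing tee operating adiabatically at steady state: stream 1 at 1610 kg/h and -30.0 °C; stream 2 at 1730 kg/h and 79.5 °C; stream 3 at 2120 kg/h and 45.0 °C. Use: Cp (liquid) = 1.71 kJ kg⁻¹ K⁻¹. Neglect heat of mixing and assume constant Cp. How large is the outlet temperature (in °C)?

T_out = 33.8 °C

Energy balance with Q = 0: Σ ṁᵢCp,ᵢ(T_out − Tᵢ) = 0
T_out = Σ ṁᵢCp,ᵢTᵢ / Σ ṁᵢCp,ᵢ
      = 315730 / 9336.6 = 33.816 °C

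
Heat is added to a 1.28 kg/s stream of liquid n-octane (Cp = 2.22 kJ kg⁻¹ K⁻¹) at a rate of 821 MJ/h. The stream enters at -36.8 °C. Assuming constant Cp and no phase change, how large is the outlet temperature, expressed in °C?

T_out = 43.5 °C

Q = 821 MJ/h = 228.06 kJ/s
ΔT = Q/(ṁ·Cp) = 228.06/(1.28×2.22) = 80.256 K
T_out = -36.8 + 80.256 = 43.456 °C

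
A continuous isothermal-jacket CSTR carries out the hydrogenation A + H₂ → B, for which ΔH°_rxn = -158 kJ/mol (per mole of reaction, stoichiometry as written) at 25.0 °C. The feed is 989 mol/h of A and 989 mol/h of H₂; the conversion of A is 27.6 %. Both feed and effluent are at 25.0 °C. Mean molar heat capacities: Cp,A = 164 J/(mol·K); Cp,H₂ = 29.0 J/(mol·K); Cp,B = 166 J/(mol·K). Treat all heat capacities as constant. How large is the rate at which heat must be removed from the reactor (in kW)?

Extent of reaction ξ = 0.276 × 989 = 272.96 mol/h
Reaction term: ξ·ΔH°_rxn = 272.96 × -158 = -43128 kJ/h
Q = ΔH = -43128 kJ/h = -11.98 kW
Heat removed = 11.98 kW

Q_out = 12.0 kW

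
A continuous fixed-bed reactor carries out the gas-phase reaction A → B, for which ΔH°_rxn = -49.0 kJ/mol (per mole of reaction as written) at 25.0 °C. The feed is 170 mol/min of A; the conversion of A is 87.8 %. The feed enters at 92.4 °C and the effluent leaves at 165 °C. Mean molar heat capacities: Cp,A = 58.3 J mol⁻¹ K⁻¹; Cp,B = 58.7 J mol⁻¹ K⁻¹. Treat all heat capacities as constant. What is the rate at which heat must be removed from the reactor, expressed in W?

Q_out = 110000 W

Extent of reaction ξ = 0.878 × 170 = 149.26 mol/min
Reaction term: ξ·ΔH°_rxn = 149.26 × -49.0 = -7313.7 kJ/min
Sensible, feed 92.4→25 °C: -668 kJ/min
Outlet flows (mol/min): A 20.74, B 149.26
Sensible, products 25→165 °C: 1395.9 kJ/min
Q = ΔH = -6585.8 kJ/min = -109.76 kW
Heat removed = 109760 W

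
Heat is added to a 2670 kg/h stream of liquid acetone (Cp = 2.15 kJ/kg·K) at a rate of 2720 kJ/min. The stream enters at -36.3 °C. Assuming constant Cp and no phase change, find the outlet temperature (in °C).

T_out = -7.87 °C

Q = 2720 kJ/min = 163200 kJ/h
ΔT = Q/(ṁ·Cp) = 163200/(2670×2.15) = 28.43 K
T_out = -36.3 + 28.43 = -7.8704 °C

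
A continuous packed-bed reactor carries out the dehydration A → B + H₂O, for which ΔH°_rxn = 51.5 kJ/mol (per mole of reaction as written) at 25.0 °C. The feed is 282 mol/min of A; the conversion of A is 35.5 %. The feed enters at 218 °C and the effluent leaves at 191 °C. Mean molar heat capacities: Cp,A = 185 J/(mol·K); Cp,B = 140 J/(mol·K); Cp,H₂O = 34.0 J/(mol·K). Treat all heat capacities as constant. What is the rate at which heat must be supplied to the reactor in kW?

Q_in = 59.4 kW

Extent of reaction ξ = 0.355 × 282 = 100.11 mol/min
Reaction term: ξ·ΔH°_rxn = 100.11 × 51.5 = 5155.7 kJ/min
Sensible, feed 218→25 °C: -10069 kJ/min
Outlet flows (mol/min): A 181.89, B 100.11, H₂O 100.11
Sensible, products 25→191 °C: 8477.4 kJ/min
Q = ΔH = 3564.3 kJ/min = 59.405 kW
Heat supplied = 59.405 kW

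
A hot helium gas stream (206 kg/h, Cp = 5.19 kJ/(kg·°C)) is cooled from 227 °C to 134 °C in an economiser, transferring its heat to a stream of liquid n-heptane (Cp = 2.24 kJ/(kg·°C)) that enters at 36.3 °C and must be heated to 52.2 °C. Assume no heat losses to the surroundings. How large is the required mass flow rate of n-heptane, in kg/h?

Heat released by hot stream: Q = 206 × 5.19 × (227 − 134) = 99430 kJ/h
Energy balance on cold side (adiabatic exchanger): Q = ṁ_c·Cp_c·(T_c,out − T_c,in)
ṁ_c = 99430 / [2.24 × (52.2 − 36.3)] = 2791.7 kg/h

ṁ_c = 2790 kg/h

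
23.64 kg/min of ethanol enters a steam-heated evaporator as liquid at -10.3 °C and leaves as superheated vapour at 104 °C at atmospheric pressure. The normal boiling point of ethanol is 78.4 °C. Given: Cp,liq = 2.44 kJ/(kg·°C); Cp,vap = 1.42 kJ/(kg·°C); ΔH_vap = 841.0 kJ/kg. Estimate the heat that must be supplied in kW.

Q = 431 kW

liquid -10.3→78.4 °C: 216.43 kJ/kg
vaporisation at 78.4 °C: 841 kJ/kg
vapour 78.4→104 °C: 36.352 kJ/kg
Δh = 216.43 + 841 + 36.352 = 1093.8 kJ/kg
Q = ṁ·Δh = 23.64 kg/min × 1093.8 kJ/kg = 25857 kJ/min
|Q| = 430.95 kW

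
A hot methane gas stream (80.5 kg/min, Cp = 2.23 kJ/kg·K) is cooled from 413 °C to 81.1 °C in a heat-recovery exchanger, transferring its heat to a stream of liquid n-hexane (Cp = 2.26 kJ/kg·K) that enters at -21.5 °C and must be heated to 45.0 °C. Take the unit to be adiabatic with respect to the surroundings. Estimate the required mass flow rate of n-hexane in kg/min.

Heat released by hot stream: Q = 80.5 × 2.23 × (413 − 81.1) = 59581 kJ/min
Energy balance on cold side (adiabatic exchanger): Q = ṁ_c·Cp_c·(T_c,out − T_c,in)
ṁ_c = 59581 / [2.26 × (45.0 − -21.5)] = 396.44 kg/min

ṁ_c = 396 kg/min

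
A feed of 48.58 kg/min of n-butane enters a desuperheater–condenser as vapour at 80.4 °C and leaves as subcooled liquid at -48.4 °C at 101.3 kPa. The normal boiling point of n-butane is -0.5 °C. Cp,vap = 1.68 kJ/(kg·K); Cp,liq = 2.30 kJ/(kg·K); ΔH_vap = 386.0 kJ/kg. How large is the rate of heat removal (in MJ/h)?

vapour 80.4→-0.5 °C: -135.91 kJ/kg
condensation at -0.5 °C: -386 kJ/kg
liquid -0.5→-48.4 °C: -110.17 kJ/kg
Δh = -135.91 + -386 + -110.17 = -632.08 kJ/kg
Q = ṁ·Δh = 48.58 kg/min × -632.08 kJ/kg = -30707 kJ/min
|Q| = 511.78 kW = 1842.4 MJ/h

Q_c = 1840 MJ/h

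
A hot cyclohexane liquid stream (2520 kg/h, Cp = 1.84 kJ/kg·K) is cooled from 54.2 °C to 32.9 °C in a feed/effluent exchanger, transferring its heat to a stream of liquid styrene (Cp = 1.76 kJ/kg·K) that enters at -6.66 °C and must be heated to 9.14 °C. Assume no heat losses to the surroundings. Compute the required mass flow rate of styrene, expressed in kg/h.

Heat released by hot stream: Q = 2520 × 1.84 × (54.2 − 32.9) = 98764 kJ/h
Energy balance on cold side (adiabatic exchanger): Q = ṁ_c·Cp_c·(T_c,out − T_c,in)
ṁ_c = 98764 / [1.76 × (9.14 − -6.66)] = 3551.6 kg/h

ṁ_c = 3550 kg/h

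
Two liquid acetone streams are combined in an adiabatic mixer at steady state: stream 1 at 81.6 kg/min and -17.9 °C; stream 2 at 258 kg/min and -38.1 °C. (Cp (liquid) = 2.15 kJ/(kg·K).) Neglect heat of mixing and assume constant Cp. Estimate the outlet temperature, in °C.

Adiabatic, steady state ⇒ Σ ṁᵢCp,ᵢ(T_out − Tᵢ) = 0
T_out = Σ ṁᵢCp,ᵢTᵢ / Σ ṁᵢCp,ᵢ
      = -24274 / 730.14 = -33.246 °C

T_out = -33.2 °C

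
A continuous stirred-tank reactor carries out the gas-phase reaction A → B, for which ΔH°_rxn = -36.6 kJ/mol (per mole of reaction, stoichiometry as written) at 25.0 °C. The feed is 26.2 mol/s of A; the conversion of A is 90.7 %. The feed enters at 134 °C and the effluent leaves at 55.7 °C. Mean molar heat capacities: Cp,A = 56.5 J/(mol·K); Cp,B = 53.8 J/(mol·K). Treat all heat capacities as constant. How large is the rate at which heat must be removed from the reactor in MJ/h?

Q_out = 3560 MJ/h

Extent of reaction ξ = 0.907 × 26.2 = 23.763 mol/s
Reaction term: ξ·ΔH°_rxn = 23.763 × -36.6 = -869.74 kJ/s
Sensible, feed 134→25 °C: -161.35 kJ/s
Outlet flows (mol/s): A 2.4366, B 23.763
Sensible, products 25→55.7 °C: 43.475 kJ/s
Q = ΔH = -987.62 kJ/s = -987.62 kW
Heat removed = 3555.4 MJ/h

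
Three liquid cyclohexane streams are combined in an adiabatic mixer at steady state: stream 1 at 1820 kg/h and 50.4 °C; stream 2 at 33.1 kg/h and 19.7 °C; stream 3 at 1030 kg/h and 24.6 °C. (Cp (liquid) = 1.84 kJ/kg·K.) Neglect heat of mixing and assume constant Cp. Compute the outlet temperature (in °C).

No heat crosses the boundary, so H_out = H_in.
Σ ṁᵢCp,ᵢTᵢ = 1820×1.84×50.4 + 33.1×1.84×19.7 + 1030×1.84×24.6 = 216600
Σ ṁᵢCp,ᵢ = 1820×1.84 + 33.1×1.84 + 1030×1.84 = 5304.9
T_out = 216600 / 5304.9 = 40.83 °C

T_out = 40.8 °C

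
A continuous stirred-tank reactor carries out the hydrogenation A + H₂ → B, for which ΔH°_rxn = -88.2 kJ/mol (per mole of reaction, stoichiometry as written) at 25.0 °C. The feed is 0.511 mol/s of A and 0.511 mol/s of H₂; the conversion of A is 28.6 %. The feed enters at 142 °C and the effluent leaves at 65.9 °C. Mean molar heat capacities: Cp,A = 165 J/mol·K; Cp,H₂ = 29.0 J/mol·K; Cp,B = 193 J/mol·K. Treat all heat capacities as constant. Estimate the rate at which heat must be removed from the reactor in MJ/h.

Extent of reaction ξ = 0.286 × 0.511 = 0.14615 mol/s
Reaction term: ξ·ΔH°_rxn = 0.14615 × -88.2 = -12.89 kJ/s
Sensible, feed 142→25 °C: -11.599 kJ/s
Outlet flows (mol/s): A 0.36485, H₂ 0.36485, B 0.14615
Sensible, products 25→65.9 °C: 4.0486 kJ/s
Q = ΔH = -20.44 kJ/s = -20.44 kW
Heat removed = 73.585 MJ/h

Q_out = 73.6 MJ/h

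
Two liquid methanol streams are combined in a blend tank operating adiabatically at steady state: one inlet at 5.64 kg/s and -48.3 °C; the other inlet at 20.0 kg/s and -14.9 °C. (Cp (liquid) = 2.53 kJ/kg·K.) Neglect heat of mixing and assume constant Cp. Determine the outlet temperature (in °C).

Adiabatic, steady state ⇒ Σ ṁᵢCp,ᵢ(T_out − Tᵢ) = 0
T_out = Σ ṁᵢCp,ᵢTᵢ / Σ ṁᵢCp,ᵢ
      = -1443.1 / 64.869 = -22.247 °C

T_out = -22.2 °C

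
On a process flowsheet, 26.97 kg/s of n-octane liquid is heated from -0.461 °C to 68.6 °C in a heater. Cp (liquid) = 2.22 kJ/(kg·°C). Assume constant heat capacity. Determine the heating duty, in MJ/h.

Q = 14900 MJ/h

Q = ṁ·Cp·ΔT = 26.97 × 2.22 × (68.6 − -0.461) = 4134.9 kJ/s
Heating duty = 14886 MJ/h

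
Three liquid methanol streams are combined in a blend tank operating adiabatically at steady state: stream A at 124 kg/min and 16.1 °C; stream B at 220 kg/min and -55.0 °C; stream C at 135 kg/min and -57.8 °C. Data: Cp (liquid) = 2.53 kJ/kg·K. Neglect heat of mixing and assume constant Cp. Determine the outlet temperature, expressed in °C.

No heat crosses the boundary, so H_out = H_in.
Σ ṁᵢCp,ᵢTᵢ = 124×2.53×16.1 + 220×2.53×-55.0 + 135×2.53×-57.8 = -45304
Σ ṁᵢCp,ᵢ = 124×2.53 + 220×2.53 + 135×2.53 = 1211.9
T_out = -45304 / 1211.9 = -37.383 °C

T_out = -37.4 °C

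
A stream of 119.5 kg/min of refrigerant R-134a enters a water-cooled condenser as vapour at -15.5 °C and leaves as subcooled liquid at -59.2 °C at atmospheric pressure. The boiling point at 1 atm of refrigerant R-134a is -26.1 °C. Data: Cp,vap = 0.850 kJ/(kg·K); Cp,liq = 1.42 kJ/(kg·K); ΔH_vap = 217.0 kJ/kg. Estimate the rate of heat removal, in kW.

vapour -15.5→-26.1 °C: -9.01 kJ/kg
condensation at -26.1 °C: -217 kJ/kg
liquid -26.1→-59.2 °C: -47.002 kJ/kg
Δh = -9.01 + -217 + -47.002 = -273.01 kJ/kg
Q = ṁ·Δh = 119.5 kg/min × -273.01 kJ/kg = -32625 kJ/min
|Q| = 543.75 kW

Q_c = 544 kW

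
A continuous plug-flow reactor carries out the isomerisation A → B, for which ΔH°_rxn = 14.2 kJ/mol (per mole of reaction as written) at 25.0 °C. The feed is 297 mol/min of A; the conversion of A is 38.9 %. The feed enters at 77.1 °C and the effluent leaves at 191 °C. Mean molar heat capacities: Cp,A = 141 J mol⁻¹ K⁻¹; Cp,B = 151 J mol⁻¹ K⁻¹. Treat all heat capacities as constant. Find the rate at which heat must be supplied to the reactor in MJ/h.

Q_in = 396 MJ/h

Extent of reaction ξ = 0.389 × 297 = 115.53 mol/min
Reaction term: ξ·ΔH°_rxn = 115.53 × 14.2 = 1640.6 kJ/min
Sensible, feed 77.1→25 °C: -2181.8 kJ/min
Outlet flows (mol/min): A 181.47, B 115.53
Sensible, products 25→191 °C: 7143.4 kJ/min
Q = ΔH = 6602.1 kJ/min = 110.04 kW
Heat supplied = 396.13 MJ/h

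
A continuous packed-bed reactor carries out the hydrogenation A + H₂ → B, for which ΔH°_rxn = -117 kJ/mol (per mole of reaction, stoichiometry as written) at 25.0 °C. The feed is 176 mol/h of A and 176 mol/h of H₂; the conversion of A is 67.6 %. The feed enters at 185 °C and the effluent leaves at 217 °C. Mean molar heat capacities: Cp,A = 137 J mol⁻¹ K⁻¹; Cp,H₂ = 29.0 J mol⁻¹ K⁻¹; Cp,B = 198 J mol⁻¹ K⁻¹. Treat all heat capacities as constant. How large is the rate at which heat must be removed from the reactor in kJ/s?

Extent of reaction ξ = 0.676 × 176 = 118.98 mol/h
Reaction term: ξ·ΔH°_rxn = 118.98 × -117 = -13920 kJ/h
Sensible, feed 185→25 °C: -4674.6 kJ/h
Outlet flows (mol/h): A 57.024, H₂ 57.024, B 118.98
Sensible, products 25→217 °C: 6340.5 kJ/h
Q = ΔH = -12254 kJ/h = -3.404 kW
Heat removed = 3.404 kJ/s

Q_out = 3.40 kJ/s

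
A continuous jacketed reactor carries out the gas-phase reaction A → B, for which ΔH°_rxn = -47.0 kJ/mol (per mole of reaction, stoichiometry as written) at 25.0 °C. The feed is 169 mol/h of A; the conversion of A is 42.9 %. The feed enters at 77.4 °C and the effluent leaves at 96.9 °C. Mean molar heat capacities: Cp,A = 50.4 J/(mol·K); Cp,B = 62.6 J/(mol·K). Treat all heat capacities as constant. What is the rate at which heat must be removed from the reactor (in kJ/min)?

Extent of reaction ξ = 0.429 × 169 = 72.501 mol/h
Reaction term: ξ·ΔH°_rxn = 72.501 × -47.0 = -3407.5 kJ/h
Sensible, feed 77.4→25 °C: -446.32 kJ/h
Outlet flows (mol/h): A 96.499, B 72.501
Sensible, products 25→96.9 °C: 676.01 kJ/h
Q = ΔH = -3177.9 kJ/h = -0.88274 kW
Heat removed = 52.964 kJ/min

Q_out = 53.0 kJ/min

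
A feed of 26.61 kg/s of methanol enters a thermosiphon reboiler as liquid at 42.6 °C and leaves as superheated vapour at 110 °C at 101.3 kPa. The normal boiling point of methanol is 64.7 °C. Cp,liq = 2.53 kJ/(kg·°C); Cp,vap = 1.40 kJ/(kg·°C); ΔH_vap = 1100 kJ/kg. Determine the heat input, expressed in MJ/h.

Q = 117000 MJ/h

liquid 42.6→64.7 °C: 55.913 kJ/kg
vaporisation at 64.7 °C: 1100 kJ/kg
vapour 64.7→110 °C: 63.42 kJ/kg
Δh = 55.913 + 1100 + 63.42 = 1219.3 kJ/kg
Q = ṁ·Δh = 26.61 kg/s × 1219.3 kJ/kg = 32446 kJ/s
|Q| = 32446 kW = 116810 MJ/h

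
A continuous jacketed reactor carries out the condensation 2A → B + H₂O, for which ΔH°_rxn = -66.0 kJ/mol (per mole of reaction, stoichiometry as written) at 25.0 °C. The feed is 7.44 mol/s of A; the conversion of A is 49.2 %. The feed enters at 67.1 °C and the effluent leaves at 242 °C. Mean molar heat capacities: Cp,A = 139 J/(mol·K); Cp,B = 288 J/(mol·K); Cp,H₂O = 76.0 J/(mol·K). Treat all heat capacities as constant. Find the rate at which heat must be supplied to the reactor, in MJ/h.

Extent of reaction ξ = 0.492 × 7.44 / 2 = 1.8302 mol/s
Reaction term: ξ·ΔH°_rxn = 1.8302 × -66.0 = -120.8 kJ/s
Sensible, feed 67.1→25 °C: -43.538 kJ/s
Outlet flows (mol/s): A 3.7795, B 1.8302, H₂O 1.8302
Sensible, products 25→242 °C: 258.57 kJ/s
Q = ΔH = 94.235 kJ/s = 94.235 kW
Heat supplied = 339.24 MJ/h

Q_in = 339 MJ/h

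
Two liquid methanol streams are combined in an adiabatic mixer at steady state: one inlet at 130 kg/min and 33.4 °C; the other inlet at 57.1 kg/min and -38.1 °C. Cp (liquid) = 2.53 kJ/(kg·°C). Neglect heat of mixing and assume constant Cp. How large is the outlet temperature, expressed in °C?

Adiabatic, steady state ⇒ Σ ṁᵢCp,ᵢ(T_out − Tᵢ) = 0
T_out = Σ ṁᵢCp,ᵢTᵢ / Σ ṁᵢCp,ᵢ
      = 5481.2 / 473.36 = 11.579 °C

T_out = 11.6 °C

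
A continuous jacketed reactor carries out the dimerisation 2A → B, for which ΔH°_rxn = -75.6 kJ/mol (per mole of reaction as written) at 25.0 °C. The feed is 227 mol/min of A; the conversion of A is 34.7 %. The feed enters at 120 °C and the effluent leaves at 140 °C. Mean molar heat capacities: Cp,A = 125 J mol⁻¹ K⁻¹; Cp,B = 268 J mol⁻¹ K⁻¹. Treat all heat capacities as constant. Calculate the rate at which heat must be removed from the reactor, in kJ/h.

Q_out = 140000 kJ/h

Extent of reaction ξ = 0.347 × 227 / 2 = 39.384 mol/min
Reaction term: ξ·ΔH°_rxn = 39.384 × -75.6 = -2977.5 kJ/min
Sensible, feed 120→25 °C: -2695.6 kJ/min
Outlet flows (mol/min): A 148.23, B 39.384
Sensible, products 25→140 °C: 3344.7 kJ/min
Q = ΔH = -2328.4 kJ/min = -38.807 kW
Heat removed = 139710 kJ/h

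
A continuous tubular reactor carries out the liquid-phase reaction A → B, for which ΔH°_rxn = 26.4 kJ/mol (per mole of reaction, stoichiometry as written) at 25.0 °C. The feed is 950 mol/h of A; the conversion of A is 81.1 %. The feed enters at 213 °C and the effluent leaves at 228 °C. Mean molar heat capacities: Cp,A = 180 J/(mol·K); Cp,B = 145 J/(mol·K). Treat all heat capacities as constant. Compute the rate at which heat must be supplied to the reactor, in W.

Q_in = 4840 W

Extent of reaction ξ = 0.811 × 950 = 770.45 mol/h
Reaction term: ξ·ΔH°_rxn = 770.45 × 26.4 = 20340 kJ/h
Sensible, feed 213→25 °C: -32148 kJ/h
Outlet flows (mol/h): A 179.55, B 770.45
Sensible, products 25→228 °C: 29239 kJ/h
Q = ΔH = 17431 kJ/h = 4.8419 kW
Heat supplied = 4841.9 W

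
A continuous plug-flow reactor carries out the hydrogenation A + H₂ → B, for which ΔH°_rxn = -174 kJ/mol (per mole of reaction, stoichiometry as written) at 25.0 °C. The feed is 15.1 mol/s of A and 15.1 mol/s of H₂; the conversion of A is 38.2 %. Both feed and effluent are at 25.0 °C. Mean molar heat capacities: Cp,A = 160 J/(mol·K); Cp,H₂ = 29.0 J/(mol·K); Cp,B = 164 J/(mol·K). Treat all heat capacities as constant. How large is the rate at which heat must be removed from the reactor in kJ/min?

Extent of reaction ξ = 0.382 × 15.1 = 5.7682 mol/s
Reaction term: ξ·ΔH°_rxn = 5.7682 × -174 = -1003.7 kJ/s
Q = ΔH = -1003.7 kJ/s = -1003.7 kW
Heat removed = 60220 kJ/min

Q_out = 60200 kJ/min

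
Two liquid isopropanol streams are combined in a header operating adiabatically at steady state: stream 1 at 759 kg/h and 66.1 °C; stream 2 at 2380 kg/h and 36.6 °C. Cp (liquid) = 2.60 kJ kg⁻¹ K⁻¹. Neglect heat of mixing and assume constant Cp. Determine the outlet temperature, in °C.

T_out = 43.7 °C

Adiabatic, steady state ⇒ Σ ṁᵢCp,ᵢ(T_out − Tᵢ) = 0
Σ ṁᵢCp,ᵢTᵢ = 759×2.60×66.1 + 2380×2.60×36.6 = 356920
Σ ṁᵢCp,ᵢ = 759×2.60 + 2380×2.60 = 8161.4
T_out = 356920 / 8161.4 = 43.733 °C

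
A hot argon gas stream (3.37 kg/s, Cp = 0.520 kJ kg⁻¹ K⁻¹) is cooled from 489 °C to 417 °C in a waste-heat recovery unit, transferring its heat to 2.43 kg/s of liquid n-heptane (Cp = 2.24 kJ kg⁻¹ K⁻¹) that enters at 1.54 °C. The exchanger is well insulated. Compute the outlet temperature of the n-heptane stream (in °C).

T_c,out = 24.7 °C

Heat released by hot stream: Q = 3.37 × 0.520 × (489 − 417) = 126.17 kJ/s
Energy balance on cold side (adiabatic exchanger): Q = ṁ_c·Cp_c·(T_c,out − T_c,in)
T_c,out = 1.54 + 126.17/(2.43 × 2.24) = 24.72 °C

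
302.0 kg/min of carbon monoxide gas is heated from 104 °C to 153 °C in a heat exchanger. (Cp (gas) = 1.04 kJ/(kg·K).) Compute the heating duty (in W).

Q = ṁ·Cp·ΔT = 302.0 × 1.04 × (153 − 104) = 15390 kJ/min
Converting: 15390 / 60 s = 256.5 kW
Heating duty = 256500 W

Q = 256000 W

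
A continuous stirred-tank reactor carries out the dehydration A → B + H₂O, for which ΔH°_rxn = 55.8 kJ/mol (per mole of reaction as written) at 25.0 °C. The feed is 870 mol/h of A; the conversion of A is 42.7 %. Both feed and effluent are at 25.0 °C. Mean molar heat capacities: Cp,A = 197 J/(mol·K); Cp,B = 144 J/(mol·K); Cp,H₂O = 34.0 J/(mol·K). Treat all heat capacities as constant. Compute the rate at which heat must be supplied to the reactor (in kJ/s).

Extent of reaction ξ = 0.427 × 870 = 371.49 mol/h
Reaction term: ξ·ΔH°_rxn = 371.49 × 55.8 = 20729 kJ/h
Q = ΔH = 20729 kJ/h = 5.7581 kW
Heat supplied = 5.7581 kJ/s

Q_in = 5.76 kJ/s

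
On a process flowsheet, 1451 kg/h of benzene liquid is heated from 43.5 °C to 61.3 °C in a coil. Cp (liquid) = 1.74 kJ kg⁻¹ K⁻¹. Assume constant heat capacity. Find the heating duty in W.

Q = ṁ·Cp·ΔT = 1451 × 1.74 × (61.3 − 43.5) = 44940 kJ/h
Converting: 44940 / 3600 s = 12.483 kW
Heating duty = 12483 W

Q = 12500 W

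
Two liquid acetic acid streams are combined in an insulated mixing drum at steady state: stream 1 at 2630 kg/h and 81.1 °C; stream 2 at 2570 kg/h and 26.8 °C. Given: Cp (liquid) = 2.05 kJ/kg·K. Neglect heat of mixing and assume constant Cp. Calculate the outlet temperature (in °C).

T_out = 54.3 °C

Energy balance with Q = 0: Σ ṁᵢCp,ᵢ(T_out − Tᵢ) = 0
Σ ṁᵢCp,ᵢTᵢ = 2630×2.05×81.1 + 2570×2.05×26.8 = 578450
Σ ṁᵢCp,ᵢ = 2630×2.05 + 2570×2.05 = 10660
T_out = 578450 / 10660 = 54.263 °C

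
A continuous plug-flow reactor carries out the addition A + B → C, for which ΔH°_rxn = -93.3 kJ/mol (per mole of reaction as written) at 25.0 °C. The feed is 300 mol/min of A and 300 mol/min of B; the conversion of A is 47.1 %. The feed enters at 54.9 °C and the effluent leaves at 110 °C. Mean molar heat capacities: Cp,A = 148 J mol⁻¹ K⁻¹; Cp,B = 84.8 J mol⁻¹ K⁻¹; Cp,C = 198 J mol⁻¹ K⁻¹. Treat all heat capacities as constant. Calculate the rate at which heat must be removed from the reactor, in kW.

Extent of reaction ξ = 0.471 × 300 = 141.3 mol/min
Reaction term: ξ·ΔH°_rxn = 141.3 × -93.3 = -13183 kJ/min
Sensible, feed 54.9→25 °C: -2088.2 kJ/min
Outlet flows (mol/min): A 158.7, B 158.7, C 141.3
Sensible, products 25→110 °C: 5518.4 kJ/min
Q = ΔH = -9753.1 kJ/min = -162.55 kW
Heat removed = 162.55 kW

Q_out = 163 kW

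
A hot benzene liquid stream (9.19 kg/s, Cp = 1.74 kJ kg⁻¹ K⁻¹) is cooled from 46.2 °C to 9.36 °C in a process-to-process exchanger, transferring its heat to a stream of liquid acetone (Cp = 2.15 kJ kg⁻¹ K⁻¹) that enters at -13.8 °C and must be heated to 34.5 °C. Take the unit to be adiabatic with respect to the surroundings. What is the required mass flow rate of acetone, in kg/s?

Heat released by hot stream: Q = 9.19 × 1.74 × (46.2 − 9.36) = 589.09 kJ/s
Energy balance on cold side (adiabatic exchanger): Q = ṁ_c·Cp_c·(T_c,out − T_c,in)
ṁ_c = 589.09 / [2.15 × (34.5 − -13.8)] = 5.6728 kg/s

ṁ_c = 5.67 kg/s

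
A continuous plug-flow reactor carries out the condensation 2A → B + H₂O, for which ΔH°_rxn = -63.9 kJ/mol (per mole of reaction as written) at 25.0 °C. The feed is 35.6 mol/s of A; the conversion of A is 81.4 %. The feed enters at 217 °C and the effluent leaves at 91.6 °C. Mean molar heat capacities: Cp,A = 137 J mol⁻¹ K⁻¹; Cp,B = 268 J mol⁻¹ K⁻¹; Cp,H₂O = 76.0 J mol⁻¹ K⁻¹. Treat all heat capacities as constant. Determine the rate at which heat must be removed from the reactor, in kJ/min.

Extent of reaction ξ = 0.814 × 35.6 / 2 = 14.489 mol/s
Reaction term: ξ·ΔH°_rxn = 14.489 × -63.9 = -925.86 kJ/s
Sensible, feed 217→25 °C: -936.42 kJ/s
Outlet flows (mol/s): A 6.6216, B 14.489, H₂O 14.489
Sensible, products 25→91.6 °C: 392.37 kJ/s
Q = ΔH = -1469.9 kJ/s = -1469.9 kW
Heat removed = 88195 kJ/min

Q_out = 88200 kJ/min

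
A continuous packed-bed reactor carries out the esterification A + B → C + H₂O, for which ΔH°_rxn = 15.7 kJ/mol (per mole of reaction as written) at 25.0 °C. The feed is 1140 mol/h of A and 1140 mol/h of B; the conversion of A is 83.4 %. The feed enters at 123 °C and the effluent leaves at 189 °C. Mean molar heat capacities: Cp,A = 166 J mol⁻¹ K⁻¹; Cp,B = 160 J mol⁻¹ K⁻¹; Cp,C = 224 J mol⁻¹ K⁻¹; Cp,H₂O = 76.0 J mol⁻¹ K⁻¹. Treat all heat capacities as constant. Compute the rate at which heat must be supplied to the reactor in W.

Q_in = 9830 W

Extent of reaction ξ = 0.834 × 1140 = 950.76 mol/h
Reaction term: ξ·ΔH°_rxn = 950.76 × 15.7 = 14927 kJ/h
Sensible, feed 123→25 °C: -36421 kJ/h
Outlet flows (mol/h): A 189.24, B 189.24, C 950.76, H₂O 950.76
Sensible, products 25→189 °C: 56895 kJ/h
Q = ΔH = 35401 kJ/h = 9.8336 kW
Heat supplied = 9833.6 W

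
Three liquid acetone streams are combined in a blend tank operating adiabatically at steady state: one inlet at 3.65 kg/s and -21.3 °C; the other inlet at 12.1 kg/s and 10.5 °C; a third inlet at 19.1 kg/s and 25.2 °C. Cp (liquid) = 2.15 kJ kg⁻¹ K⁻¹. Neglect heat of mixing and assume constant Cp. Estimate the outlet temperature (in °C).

T_out = 15.2 °C

Energy balance with Q = 0: Σ ṁᵢCp,ᵢ(T_out − Tᵢ) = 0
Σ ṁᵢCp,ᵢTᵢ = 3.65×2.15×-21.3 + 12.1×2.15×10.5 + 19.1×2.15×25.2 = 1140.8
Σ ṁᵢCp,ᵢ = 3.65×2.15 + 12.1×2.15 + 19.1×2.15 = 74.927
T_out = 1140.8 / 74.927 = 15.226 °C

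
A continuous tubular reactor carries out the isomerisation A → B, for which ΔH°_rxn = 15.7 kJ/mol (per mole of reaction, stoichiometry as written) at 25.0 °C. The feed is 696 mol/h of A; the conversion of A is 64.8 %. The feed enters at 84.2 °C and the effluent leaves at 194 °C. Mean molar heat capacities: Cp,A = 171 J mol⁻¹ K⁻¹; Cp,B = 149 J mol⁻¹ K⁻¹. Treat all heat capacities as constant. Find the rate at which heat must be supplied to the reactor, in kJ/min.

Extent of reaction ξ = 0.648 × 696 = 451.01 mol/h
Reaction term: ξ·ΔH°_rxn = 451.01 × 15.7 = 7080.8 kJ/h
Sensible, feed 84.2→25 °C: -7045.7 kJ/h
Outlet flows (mol/h): A 244.99, B 451.01
Sensible, products 25→194 °C: 18437 kJ/h
Q = ΔH = 18472 kJ/h = 5.1311 kW
Heat supplied = 307.87 kJ/min

Q_in = 308 kJ/min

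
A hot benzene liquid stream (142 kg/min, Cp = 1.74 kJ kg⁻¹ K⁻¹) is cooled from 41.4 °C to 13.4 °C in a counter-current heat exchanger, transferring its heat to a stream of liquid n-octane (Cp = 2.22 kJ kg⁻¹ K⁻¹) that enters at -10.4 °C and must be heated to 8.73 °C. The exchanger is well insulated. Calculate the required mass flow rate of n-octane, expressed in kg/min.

ṁ_c = 163 kg/min

Heat released by hot stream: Q = 142 × 1.74 × (41.4 − 13.4) = 6918.2 kJ/min
Energy balance on cold side (adiabatic exchanger): Q = ṁ_c·Cp_c·(T_c,out − T_c,in)
ṁ_c = 6918.2 / [2.22 × (8.73 − -10.4)] = 162.9 kg/min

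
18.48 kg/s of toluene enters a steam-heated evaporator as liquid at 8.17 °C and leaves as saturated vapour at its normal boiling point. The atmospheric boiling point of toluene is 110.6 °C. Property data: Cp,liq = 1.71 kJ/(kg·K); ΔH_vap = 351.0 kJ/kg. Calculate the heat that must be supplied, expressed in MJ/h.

Q = 35000 MJ/h

liquid 8.17→110.6 °C: 175.16 kJ/kg
vaporisation at 110.6 °C: 351 kJ/kg
Δh = 175.16 + 351 = 526.16 kJ/kg
Q = ṁ·Δh = 18.48 kg/s × 526.16 kJ/kg = 9723.3 kJ/s
|Q| = 9723.3 kW = 35004 MJ/h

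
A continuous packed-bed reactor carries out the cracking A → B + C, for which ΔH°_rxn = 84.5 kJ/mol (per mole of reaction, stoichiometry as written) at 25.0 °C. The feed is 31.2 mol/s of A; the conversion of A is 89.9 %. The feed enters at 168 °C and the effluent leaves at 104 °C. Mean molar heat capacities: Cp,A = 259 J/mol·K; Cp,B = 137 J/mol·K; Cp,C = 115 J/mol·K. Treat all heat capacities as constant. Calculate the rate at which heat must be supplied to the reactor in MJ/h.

Extent of reaction ξ = 0.899 × 31.2 = 28.049 mol/s
Reaction term: ξ·ΔH°_rxn = 28.049 × 84.5 = 2370.1 kJ/s
Sensible, feed 168→25 °C: -1155.6 kJ/s
Outlet flows (mol/s): A 3.1512, B 28.049, C 28.049
Sensible, products 25→104 °C: 622.87 kJ/s
Q = ΔH = 1837.4 kJ/s = 1837.4 kW
Heat supplied = 6614.8 MJ/h

Q_in = 6610 MJ/h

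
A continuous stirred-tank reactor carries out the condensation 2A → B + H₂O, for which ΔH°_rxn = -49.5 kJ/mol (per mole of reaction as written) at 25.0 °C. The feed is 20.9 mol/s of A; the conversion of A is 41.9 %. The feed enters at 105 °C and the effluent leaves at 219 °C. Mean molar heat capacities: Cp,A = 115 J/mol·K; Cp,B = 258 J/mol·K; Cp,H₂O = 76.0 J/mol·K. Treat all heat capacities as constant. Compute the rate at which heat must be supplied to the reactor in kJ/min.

Extent of reaction ξ = 0.419 × 20.9 / 2 = 4.3785 mol/s
Reaction term: ξ·ΔH°_rxn = 4.3785 × -49.5 = -216.74 kJ/s
Sensible, feed 105→25 °C: -192.28 kJ/s
Outlet flows (mol/s): A 12.143, B 4.3785, H₂O 4.3785
Sensible, products 25→219 °C: 554.62 kJ/s
Q = ΔH = 145.6 kJ/s = 145.6 kW
Heat supplied = 8736.1 kJ/min

Q_in = 8740 kJ/min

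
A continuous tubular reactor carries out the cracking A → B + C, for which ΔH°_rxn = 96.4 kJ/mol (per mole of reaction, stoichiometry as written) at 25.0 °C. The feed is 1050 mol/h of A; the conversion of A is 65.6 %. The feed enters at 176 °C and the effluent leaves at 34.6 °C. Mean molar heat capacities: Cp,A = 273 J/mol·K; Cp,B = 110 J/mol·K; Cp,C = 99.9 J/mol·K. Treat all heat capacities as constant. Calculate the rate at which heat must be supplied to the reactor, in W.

Extent of reaction ξ = 0.656 × 1050 = 688.8 mol/h
Reaction term: ξ·ΔH°_rxn = 688.8 × 96.4 = 66400 kJ/h
Sensible, feed 176→25 °C: -43284 kJ/h
Outlet flows (mol/h): A 361.2, B 688.8, C 688.8
Sensible, products 25→34.6 °C: 2334.6 kJ/h
Q = ΔH = 25451 kJ/h = 7.0697 kW
Heat supplied = 7069.7 W

Q_in = 7070 W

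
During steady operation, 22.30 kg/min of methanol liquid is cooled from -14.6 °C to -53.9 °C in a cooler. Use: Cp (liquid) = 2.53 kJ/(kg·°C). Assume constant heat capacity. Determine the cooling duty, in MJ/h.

Q = ṁ·Cp·ΔT = 22.30 × 2.53 × (-53.9 − -14.6) = -2217.3 kJ/min
Converting: 2217.3 / 60 s = 36.954 kW
Cooling duty = 133.04 MJ/h

Q_c = 133 MJ/h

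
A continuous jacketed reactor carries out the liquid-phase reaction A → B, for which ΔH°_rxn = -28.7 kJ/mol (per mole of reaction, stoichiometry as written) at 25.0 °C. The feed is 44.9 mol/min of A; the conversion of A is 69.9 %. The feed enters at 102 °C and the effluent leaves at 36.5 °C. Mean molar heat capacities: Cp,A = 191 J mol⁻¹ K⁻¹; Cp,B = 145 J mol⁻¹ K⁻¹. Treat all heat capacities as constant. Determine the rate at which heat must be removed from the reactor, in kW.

Q_out = 24.7 kW

Extent of reaction ξ = 0.699 × 44.9 = 31.385 mol/min
Reaction term: ξ·ΔH°_rxn = 31.385 × -28.7 = -900.75 kJ/min
Sensible, feed 102→25 °C: -660.34 kJ/min
Outlet flows (mol/min): A 13.515, B 31.385
Sensible, products 25→36.5 °C: 82.02 kJ/min
Q = ΔH = -1479.1 kJ/min = -24.651 kW
Heat removed = 24.651 kW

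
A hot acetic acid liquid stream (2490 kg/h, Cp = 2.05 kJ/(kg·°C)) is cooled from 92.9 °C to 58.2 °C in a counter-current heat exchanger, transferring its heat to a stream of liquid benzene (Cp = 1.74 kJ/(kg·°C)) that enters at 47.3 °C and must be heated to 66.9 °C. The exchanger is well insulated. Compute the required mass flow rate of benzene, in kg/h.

Heat released by hot stream: Q = 2490 × 2.05 × (92.9 − 58.2) = 177130 kJ/h
Energy balance on cold side (adiabatic exchanger): Q = ṁ_c·Cp_c·(T_c,out − T_c,in)
ṁ_c = 177130 / [1.74 × (66.9 − 47.3)] = 5193.7 kg/h

ṁ_c = 5190 kg/h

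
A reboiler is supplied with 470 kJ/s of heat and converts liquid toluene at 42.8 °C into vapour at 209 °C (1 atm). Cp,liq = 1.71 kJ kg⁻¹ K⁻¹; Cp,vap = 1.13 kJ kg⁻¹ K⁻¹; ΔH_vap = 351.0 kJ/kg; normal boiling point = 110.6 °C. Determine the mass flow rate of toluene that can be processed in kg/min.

ṁ = 48.8 kg/min

Δh = 1.71×(110.6−42.8) + 351.0 + 1.13×(209−110.6) = 578.13 kJ/kg
Q = 470 kJ/s = 470 kJ/s = 28200 kJ/min
ṁ = Q/Δh = 28200 / 578.13 = 48.778 kg/min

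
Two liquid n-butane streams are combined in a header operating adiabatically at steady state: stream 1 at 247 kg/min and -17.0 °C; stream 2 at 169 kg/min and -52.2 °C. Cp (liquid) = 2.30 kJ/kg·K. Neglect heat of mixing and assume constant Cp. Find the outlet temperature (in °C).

Energy balance with Q = 0: Σ ṁᵢCp,ᵢ(T_out − Tᵢ) = 0
T_out = Σ ṁᵢCp,ᵢTᵢ / Σ ṁᵢCp,ᵢ
      = -29948 / 956.8 = -31.3 °C

T_out = -31.3 °C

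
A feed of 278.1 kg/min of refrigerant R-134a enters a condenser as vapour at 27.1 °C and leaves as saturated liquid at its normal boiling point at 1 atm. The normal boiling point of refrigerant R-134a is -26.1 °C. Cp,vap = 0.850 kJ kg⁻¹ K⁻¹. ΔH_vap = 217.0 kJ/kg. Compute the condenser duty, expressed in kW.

vapour 27.1→-26.1 °C: -45.22 kJ/kg
condensation at -26.1 °C: -217 kJ/kg
Δh = -45.22 + -217 = -262.22 kJ/kg
Q = ṁ·Δh = 278.1 kg/min × -262.22 kJ/kg = -72923 kJ/min
|Q| = 1215.4 kW

Q_c = 1220 kW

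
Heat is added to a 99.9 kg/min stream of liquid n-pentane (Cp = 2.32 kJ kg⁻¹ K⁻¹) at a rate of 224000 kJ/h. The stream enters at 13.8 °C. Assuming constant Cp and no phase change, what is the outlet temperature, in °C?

T_out = 29.9 °C

Q = 224000 kJ/h = 3733.3 kJ/min
ΔT = Q/(ṁ·Cp) = 3733.3/(99.9×2.32) = 16.108 K
T_out = 13.8 + 16.108 = 29.908 °C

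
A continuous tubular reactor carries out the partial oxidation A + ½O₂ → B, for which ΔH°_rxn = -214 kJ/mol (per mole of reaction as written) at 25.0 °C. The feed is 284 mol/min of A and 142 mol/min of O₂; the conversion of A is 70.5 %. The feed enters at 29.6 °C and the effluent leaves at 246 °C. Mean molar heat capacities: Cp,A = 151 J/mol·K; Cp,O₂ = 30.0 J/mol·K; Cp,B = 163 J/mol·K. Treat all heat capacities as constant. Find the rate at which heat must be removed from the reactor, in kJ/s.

Extent of reaction ξ = 0.705 × 284 = 200.22 mol/min
Reaction term: ξ·ΔH°_rxn = 200.22 × -214 = -42847 kJ/min
Sensible, feed 29.6→25 °C: -216.86 kJ/min
Outlet flows (mol/min): A 83.78, O₂ 41.89, B 200.22
Sensible, products 25→246 °C: 10286 kJ/min
Q = ΔH = -32778 kJ/min = -546.3 kW
Heat removed = 546.3 kJ/s

Q_out = 546 kJ/s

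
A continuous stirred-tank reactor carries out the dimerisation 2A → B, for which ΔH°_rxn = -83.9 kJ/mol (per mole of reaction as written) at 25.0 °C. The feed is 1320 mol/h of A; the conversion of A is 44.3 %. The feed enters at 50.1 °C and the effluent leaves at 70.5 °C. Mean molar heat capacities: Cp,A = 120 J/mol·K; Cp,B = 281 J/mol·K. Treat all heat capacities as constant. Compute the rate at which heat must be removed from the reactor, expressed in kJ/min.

Extent of reaction ξ = 0.443 × 1320 / 2 = 292.38 mol/h
Reaction term: ξ·ΔH°_rxn = 292.38 × -83.9 = -24531 kJ/h
Sensible, feed 50.1→25 °C: -3975.8 kJ/h
Outlet flows (mol/h): A 735.24, B 292.38
Sensible, products 25→70.5 °C: 7752.6 kJ/h
Q = ΔH = -20754 kJ/h = -5.765 kW
Heat removed = 345.9 kJ/min

Q_out = 346 kJ/min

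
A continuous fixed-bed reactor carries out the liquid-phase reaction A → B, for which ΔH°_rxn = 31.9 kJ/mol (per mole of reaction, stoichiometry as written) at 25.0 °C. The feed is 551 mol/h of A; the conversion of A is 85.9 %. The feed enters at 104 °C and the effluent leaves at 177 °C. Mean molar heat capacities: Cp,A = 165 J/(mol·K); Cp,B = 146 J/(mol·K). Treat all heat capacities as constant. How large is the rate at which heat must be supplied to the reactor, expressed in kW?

Extent of reaction ξ = 0.859 × 551 = 473.31 mol/h
Reaction term: ξ·ΔH°_rxn = 473.31 × 31.9 = 15099 kJ/h
Sensible, feed 104→25 °C: -7182.3 kJ/h
Outlet flows (mol/h): A 77.691, B 473.31
Sensible, products 25→177 °C: 12452 kJ/h
Q = ΔH = 20368 kJ/h = 5.6579 kW
Heat supplied = 5.6579 kW

Q_in = 5.66 kW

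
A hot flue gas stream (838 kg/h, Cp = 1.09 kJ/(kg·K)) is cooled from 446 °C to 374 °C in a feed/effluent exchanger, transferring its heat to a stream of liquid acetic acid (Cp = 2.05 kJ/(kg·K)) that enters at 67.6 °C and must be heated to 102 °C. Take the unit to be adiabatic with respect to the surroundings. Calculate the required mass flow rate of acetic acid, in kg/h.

Heat released by hot stream: Q = 838 × 1.09 × (446 − 374) = 65766 kJ/h
Energy balance on cold side (adiabatic exchanger): Q = ṁ_c·Cp_c·(T_c,out − T_c,in)
ṁ_c = 65766 / [2.05 × (102 − 67.6)] = 932.59 kg/h

ṁ_c = 933 kg/h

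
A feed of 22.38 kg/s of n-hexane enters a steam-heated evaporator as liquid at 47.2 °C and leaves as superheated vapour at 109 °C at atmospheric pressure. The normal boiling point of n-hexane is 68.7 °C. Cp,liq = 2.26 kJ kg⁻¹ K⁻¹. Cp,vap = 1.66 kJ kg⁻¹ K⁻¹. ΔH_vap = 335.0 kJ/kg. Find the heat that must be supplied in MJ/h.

liquid 47.2→68.7 °C: 48.59 kJ/kg
vaporisation at 68.7 °C: 335 kJ/kg
vapour 68.7→109 °C: 66.898 kJ/kg
Δh = 48.59 + 335 + 66.898 = 450.49 kJ/kg
Q = ṁ·Δh = 22.38 kg/s × 450.49 kJ/kg = 10082 kJ/s
|Q| = 10082 kW = 36295 MJ/h

Q = 36300 MJ/h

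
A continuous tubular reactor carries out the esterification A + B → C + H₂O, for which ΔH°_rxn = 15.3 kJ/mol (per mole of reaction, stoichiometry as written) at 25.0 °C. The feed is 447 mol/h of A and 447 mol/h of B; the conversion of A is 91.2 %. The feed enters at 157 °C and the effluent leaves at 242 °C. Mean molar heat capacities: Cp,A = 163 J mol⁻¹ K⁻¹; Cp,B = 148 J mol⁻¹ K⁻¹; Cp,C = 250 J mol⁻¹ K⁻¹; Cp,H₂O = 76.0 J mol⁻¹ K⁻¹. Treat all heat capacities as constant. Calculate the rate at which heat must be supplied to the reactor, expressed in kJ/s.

Extent of reaction ξ = 0.912 × 447 = 407.66 mol/h
Reaction term: ξ·ΔH°_rxn = 407.66 × 15.3 = 6237.3 kJ/h
Sensible, feed 157→25 °C: -18350 kJ/h
Outlet flows (mol/h): A 39.336, B 39.336, C 407.66, H₂O 407.66
Sensible, products 25→242 °C: 31494 kJ/h
Q = ΔH = 19381 kJ/h = 5.3835 kW
Heat supplied = 5.3835 kJ/s

Q_in = 5.38 kJ/s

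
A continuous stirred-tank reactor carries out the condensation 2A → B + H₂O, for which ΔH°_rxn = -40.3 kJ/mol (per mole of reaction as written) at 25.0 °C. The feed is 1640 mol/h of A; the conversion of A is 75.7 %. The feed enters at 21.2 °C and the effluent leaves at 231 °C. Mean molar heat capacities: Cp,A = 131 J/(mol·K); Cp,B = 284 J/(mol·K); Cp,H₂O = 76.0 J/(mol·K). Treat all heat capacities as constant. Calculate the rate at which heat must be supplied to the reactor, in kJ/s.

Q_in = 9.05 kJ/s

Extent of reaction ξ = 0.757 × 1640 / 2 = 620.74 mol/h
Reaction term: ξ·ΔH°_rxn = 620.74 × -40.3 = -25016 kJ/h
Sensible, feed 21.2→25 °C: 816.39 kJ/h
Outlet flows (mol/h): A 398.52, B 620.74, H₂O 620.74
Sensible, products 25→231 °C: 56789 kJ/h
Q = ΔH = 32589 kJ/h = 9.0525 kW
Heat supplied = 9.0525 kJ/s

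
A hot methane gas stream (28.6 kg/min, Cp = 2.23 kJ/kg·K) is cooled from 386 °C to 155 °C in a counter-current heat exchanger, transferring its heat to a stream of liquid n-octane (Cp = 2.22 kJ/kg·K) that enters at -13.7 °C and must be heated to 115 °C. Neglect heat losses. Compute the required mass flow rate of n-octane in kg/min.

Heat released by hot stream: Q = 28.6 × 2.23 × (386 − 155) = 14733 kJ/min
Energy balance on cold side (adiabatic exchanger): Q = ṁ_c·Cp_c·(T_c,out − T_c,in)
ṁ_c = 14733 / [2.22 × (115 − -13.7)] = 51.565 kg/min

ṁ_c = 51.6 kg/min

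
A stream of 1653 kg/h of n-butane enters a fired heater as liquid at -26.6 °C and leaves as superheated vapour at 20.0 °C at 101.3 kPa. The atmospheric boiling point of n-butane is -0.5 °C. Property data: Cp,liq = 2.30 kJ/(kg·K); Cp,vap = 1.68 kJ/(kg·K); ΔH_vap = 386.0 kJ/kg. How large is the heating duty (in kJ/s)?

Q = 221 kJ/s

liquid -26.6→-0.5 °C: 60.03 kJ/kg
vaporisation at -0.5 °C: 386 kJ/kg
vapour -0.5→20.0 °C: 34.44 kJ/kg
Δh = 60.03 + 386 + 34.44 = 480.47 kJ/kg
Q = ṁ·Δh = 1653 kg/h × 480.47 kJ/kg = 794220 kJ/h
|Q| = 220.62 kW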